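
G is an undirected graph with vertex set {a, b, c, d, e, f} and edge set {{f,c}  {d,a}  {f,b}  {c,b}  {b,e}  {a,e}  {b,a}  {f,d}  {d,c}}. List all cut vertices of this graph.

none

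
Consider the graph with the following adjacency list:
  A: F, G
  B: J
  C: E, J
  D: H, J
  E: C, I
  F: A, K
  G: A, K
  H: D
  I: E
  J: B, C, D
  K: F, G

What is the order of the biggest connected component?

Starting from A we can reach A, F, G, K. That is one component of size 4.
Starting from B we can reach B, C, D, E, H, I, J. That is one component of size 7.
The largest has 7 vertices.

7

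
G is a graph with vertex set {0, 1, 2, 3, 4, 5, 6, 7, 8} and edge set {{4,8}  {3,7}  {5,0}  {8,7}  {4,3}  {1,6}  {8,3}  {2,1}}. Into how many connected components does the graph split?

Starting from 0 we can reach 0, 5. That is one component of size 2.
Starting from 1 we can reach 1, 2, 6. That is one component of size 3.
Starting from 3 we can reach 3, 4, 7, 8. That is one component of size 4.
Total: 3 components.

3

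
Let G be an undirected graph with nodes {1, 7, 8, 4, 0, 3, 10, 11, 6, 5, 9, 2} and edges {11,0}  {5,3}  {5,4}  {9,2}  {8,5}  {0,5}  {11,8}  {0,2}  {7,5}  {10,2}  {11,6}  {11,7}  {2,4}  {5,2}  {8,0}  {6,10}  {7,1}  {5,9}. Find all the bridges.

1-7, 3-5

The edges on the cycle 11-6-10-2-0-11 are not bridges since each lies on that cycle.
But removing 7–1 disconnects 7 from 1; removing 5–3 disconnects 5 from 3 — these are bridges.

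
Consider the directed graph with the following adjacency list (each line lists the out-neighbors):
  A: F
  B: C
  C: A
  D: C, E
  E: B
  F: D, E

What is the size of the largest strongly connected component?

6

{A, B, C, D, E, F} are all mutually reachable — one SCC of size 6.
The largest has 6 vertices.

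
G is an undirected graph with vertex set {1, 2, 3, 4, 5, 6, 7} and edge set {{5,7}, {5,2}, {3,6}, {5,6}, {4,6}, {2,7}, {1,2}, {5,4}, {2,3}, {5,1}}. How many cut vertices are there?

0

Removing 1, for instance, still leaves 1 component. No single vertex removal increases the component count — the graph has no articulation points.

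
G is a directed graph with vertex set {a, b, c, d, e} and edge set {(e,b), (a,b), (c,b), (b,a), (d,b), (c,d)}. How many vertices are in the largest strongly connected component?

2

{a, b} are all mutually reachable — one SCC of size 2.
{d} is an SCC by itself.
{e} is an SCC by itself.
{c} is an SCC by itself.
The largest has 2 vertices.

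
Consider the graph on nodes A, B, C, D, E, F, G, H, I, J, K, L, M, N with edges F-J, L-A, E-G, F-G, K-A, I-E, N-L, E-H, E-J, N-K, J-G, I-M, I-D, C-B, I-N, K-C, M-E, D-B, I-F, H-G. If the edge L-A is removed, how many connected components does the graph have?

L and A are still connected via L-N-K-A, so the component count stays at 1.

1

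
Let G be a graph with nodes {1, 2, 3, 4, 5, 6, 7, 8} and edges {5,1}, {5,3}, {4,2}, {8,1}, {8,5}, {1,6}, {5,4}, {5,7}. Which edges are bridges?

1-6, 2-4, 3-5, 4-5, 5-7

The edges on the cycle 8-5-1-8 are not bridges since each lies on that cycle.
But removing 4—2 disconnects 4 from 2; removing 5—7 disconnects 5 from 7; removing 1—6 disconnects 1 from 6; removing 5—3 disconnects 5 from 3 — these are bridges.
In total 5 edges are bridges.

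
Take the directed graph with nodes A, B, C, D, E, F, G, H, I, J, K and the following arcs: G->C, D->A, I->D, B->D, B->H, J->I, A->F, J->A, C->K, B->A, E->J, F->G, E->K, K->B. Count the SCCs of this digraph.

5

{A, B, C, D, F, G, K} are all mutually reachable — one SCC of size 7.
{J} is an SCC by itself.
{I} is an SCC by itself.
{H} is an SCC by itself.
{E} is an SCC by itself.
That gives 5 strongly connected components.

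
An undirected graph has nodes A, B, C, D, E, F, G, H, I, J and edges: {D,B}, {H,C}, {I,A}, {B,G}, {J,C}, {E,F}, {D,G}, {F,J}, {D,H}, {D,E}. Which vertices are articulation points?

Removing D increases the component count from 2 to 3, so D is a cut vertex.
By contrast removing H leaves 2 components; it is not a cut vertex. No other vertex is a cut vertex either.

D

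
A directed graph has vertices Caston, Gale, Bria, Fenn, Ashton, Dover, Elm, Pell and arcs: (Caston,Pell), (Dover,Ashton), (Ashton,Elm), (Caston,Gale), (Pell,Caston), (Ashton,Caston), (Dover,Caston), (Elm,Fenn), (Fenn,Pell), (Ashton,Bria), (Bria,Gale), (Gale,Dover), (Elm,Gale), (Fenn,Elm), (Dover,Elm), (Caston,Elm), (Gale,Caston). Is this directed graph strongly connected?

Yes

From Gale we can reach every vertex (Elm, Bria, Fenn, Gale, Pell, Dover, Ashton, Caston), and every vertex can reach Gale (Elm, Bria, Fenn, Gale, Pell, Dover, Ashton, Caston). So the whole graph is one strongly connected component.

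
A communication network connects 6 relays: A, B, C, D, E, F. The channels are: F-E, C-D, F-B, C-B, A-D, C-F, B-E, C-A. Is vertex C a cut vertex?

Yes

Deleting C raises the number of components from 1 to 2, so C is a cut vertex.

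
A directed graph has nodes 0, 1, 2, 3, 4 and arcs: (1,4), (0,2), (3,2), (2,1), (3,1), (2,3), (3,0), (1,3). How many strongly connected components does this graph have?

2

{0, 1, 2, 3} are all mutually reachable — one SCC of size 4.
{4} is an SCC by itself.
That gives 2 strongly connected components.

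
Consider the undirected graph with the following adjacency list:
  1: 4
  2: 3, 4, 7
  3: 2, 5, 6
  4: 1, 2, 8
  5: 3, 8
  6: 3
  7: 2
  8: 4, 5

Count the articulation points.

Removing 2 increases the component count from 1 to 2, so 2 is a cut vertex.
Removing 3 increases the component count from 1 to 2, so 3 is a cut vertex.
Removing 4 increases the component count from 1 to 2, so 4 is a cut vertex.
By contrast removing 5 leaves 1 component; it is not a cut vertex. No other vertex is a cut vertex either.

3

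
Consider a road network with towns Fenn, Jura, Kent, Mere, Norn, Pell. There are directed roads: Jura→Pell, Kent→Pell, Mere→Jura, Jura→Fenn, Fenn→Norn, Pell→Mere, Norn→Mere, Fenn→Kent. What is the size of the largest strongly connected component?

{Fenn, Jura, Kent, Mere, Norn, Pell} are all mutually reachable — one SCC of size 6.
The largest has 6 vertices.

6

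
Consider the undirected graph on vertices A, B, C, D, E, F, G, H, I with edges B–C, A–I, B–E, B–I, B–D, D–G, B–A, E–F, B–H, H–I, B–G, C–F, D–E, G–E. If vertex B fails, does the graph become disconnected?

Yes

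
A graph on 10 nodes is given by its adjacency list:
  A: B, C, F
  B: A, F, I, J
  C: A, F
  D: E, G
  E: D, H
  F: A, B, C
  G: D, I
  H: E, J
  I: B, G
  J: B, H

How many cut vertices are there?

1

Removing B increases the component count from 1 to 2, so B is a cut vertex.
By contrast removing D leaves 1 component; it is not a cut vertex. No other vertex is a cut vertex either.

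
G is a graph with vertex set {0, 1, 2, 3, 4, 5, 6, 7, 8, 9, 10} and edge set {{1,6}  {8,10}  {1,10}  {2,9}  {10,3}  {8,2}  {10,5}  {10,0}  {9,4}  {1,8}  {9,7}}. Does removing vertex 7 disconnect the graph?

Deleting 7 leaves 1 component (was 1), so 7 is not a cut vertex.

No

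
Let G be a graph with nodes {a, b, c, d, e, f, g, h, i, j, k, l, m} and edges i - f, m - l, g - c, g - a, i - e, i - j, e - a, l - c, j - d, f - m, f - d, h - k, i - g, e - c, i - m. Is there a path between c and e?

Yes

From c we can reach a, c, d, e, f, g, i, j, l, m, which includes e.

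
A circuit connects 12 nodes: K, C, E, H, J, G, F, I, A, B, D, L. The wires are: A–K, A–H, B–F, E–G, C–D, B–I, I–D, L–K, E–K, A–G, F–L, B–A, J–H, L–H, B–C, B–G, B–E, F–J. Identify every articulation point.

Removing B increases the component count from 1 to 2, so B is a cut vertex.
By contrast removing A leaves 1 component; it is not a cut vertex. No other vertex is a cut vertex either.

B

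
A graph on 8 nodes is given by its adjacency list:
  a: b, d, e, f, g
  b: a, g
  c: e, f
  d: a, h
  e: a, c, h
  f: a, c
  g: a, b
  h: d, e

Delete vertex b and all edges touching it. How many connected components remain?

With b gone, the remaining components are: {a, c, d, e, f, g, h}.
That is 1 component.

1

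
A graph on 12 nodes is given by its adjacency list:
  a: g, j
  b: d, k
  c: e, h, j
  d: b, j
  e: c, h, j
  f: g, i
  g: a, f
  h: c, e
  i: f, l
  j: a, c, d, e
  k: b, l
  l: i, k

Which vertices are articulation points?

j

Removing j increases the component count from 1 to 2, so j is a cut vertex.
By contrast removing b leaves 1 component; it is not a cut vertex. No other vertex is a cut vertex either.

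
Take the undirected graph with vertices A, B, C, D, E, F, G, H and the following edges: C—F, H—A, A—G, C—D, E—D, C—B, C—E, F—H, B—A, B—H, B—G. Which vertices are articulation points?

C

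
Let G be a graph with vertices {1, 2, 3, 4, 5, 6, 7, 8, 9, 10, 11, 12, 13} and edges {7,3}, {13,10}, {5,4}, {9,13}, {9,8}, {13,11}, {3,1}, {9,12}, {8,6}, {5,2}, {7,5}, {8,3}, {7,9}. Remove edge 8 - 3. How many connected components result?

8 and 3 are still connected via 8-9-7-3, so the component count stays at 1.

1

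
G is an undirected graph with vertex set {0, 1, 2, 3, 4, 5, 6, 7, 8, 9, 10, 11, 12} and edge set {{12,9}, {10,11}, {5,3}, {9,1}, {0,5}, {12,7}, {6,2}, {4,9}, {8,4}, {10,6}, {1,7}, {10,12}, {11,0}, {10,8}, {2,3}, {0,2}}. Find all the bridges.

The edges on the cycle 10-8-4-9-1-7-12-10 are not bridges since each lies on that cycle.
Every edge lies on some cycle, so there are no bridges.

none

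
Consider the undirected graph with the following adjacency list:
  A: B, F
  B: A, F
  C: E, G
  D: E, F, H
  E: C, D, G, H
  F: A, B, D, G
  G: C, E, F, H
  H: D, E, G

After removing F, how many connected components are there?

With F gone, the remaining components are: {A, B}; {C, D, E, G, H}.
That is 2 components.

2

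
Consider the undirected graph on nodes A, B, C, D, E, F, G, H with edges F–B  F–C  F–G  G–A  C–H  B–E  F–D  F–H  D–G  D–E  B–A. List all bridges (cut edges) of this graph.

none

The edges on the cycle F-C-H-F are not bridges since each lies on that cycle.
Every edge lies on some cycle, so there are no bridges.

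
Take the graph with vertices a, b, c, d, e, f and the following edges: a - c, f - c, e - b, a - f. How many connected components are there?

d is isolated — a component by itself.
Starting from b we can reach b, e. That is one component of size 2.
Starting from a we can reach a, c, f. That is one component of size 3.
Total: 3 components.

3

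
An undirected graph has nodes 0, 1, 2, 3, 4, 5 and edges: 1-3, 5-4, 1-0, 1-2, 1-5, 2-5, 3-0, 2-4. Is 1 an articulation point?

Deleting 1 raises the number of components from 1 to 2, so 1 is a cut vertex.

Yes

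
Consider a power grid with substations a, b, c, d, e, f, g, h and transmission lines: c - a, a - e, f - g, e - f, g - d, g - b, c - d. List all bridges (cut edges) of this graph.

b-g

The edges on the cycle c-a-e-f-g-d-c are not bridges since each lies on that cycle.
But removing g - b disconnects g from b — this is a bridge.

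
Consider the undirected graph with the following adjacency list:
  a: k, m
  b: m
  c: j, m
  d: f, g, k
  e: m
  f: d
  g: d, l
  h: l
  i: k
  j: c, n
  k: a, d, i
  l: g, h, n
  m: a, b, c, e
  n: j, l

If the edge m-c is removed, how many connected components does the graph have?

1

m and c are still connected via m-a-k-d-g-l-n-j-c, so the component count stays at 1.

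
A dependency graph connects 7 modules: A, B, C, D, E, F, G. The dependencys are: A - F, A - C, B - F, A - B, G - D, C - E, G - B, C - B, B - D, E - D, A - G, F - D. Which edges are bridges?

The edges on the cycle A-C-E-D-F-A are not bridges since each lies on that cycle.
Every edge lies on some cycle, so there are no bridges.

none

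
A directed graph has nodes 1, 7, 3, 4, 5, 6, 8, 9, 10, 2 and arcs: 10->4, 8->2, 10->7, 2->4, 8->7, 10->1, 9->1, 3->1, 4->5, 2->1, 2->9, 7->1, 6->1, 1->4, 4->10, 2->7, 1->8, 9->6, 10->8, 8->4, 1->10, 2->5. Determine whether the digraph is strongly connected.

No

There is no directed path from 7 to 3, so the graph is not strongly connected.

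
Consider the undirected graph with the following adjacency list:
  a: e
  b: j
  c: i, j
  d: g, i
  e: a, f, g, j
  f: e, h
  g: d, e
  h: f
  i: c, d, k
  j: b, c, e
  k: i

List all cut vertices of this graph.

Removing e increases the component count from 1 to 3, so e is a cut vertex.
Removing f increases the component count from 1 to 2, so f is a cut vertex.
Removing i increases the component count from 1 to 2, so i is a cut vertex.
Likewise j is a cut vertex.
By contrast removing a leaves 1 component; it is not a cut vertex. No other vertex is a cut vertex either.

e, f, i, j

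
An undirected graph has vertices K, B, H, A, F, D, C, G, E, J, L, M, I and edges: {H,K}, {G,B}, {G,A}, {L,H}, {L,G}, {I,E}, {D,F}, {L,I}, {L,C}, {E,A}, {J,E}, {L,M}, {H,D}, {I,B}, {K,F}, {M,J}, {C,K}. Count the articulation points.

1

Removing L increases the component count from 1 to 2, so L is a cut vertex.
By contrast removing M leaves 1 component; it is not a cut vertex. No other vertex is a cut vertex either.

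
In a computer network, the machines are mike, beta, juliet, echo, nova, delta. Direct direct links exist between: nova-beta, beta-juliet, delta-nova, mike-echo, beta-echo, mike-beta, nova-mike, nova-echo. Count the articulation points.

Removing beta increases the component count from 1 to 2, so beta is a cut vertex.
Removing nova increases the component count from 1 to 2, so nova is a cut vertex.
By contrast removing delta leaves 1 component; it is not a cut vertex. No other vertex is a cut vertex either.

2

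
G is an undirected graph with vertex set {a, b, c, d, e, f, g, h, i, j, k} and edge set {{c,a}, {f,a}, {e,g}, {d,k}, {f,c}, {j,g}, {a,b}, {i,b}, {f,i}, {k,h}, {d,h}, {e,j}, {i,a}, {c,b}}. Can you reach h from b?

The component containing b is {a, b, c, f, i}, and h is not in it.

No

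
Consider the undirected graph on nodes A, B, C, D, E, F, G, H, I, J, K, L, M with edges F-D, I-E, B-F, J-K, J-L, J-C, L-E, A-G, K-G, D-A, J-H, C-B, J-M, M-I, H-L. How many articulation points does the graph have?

Removing J increases the component count from 1 to 2, so J is a cut vertex.
By contrast removing D leaves 1 component; it is not a cut vertex. No other vertex is a cut vertex either.

1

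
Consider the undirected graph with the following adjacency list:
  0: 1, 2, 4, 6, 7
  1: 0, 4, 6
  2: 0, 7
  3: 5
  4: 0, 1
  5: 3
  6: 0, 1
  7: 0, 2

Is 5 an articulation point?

No

Deleting 5 leaves 2 components (was 2), so 5 is not a cut vertex.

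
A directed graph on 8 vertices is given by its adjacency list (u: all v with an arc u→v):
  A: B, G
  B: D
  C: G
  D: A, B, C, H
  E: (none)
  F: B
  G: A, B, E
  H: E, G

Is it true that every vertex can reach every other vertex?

No

There is no directed path from H to F, so the graph is not strongly connected.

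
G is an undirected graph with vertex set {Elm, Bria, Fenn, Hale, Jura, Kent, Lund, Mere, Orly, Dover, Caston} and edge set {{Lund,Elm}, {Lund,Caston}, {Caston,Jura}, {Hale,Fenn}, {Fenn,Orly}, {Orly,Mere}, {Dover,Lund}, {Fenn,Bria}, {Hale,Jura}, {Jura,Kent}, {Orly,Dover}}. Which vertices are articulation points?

Removing Fenn increases the component count from 1 to 2, so Fenn is a cut vertex.
Removing Jura increases the component count from 1 to 2, so Jura is a cut vertex.
Removing Lund increases the component count from 1 to 2, so Lund is a cut vertex.
Likewise Orly is a cut vertex.
By contrast removing Dover leaves 1 component; it is not a cut vertex. No other vertex is a cut vertex either.

Fenn, Jura, Lund, Orly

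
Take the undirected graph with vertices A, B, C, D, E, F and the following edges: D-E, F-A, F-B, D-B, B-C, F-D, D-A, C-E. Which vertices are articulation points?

none

Removing E, for instance, still leaves 1 component. No single vertex removal increases the component count — the graph has no articulation points.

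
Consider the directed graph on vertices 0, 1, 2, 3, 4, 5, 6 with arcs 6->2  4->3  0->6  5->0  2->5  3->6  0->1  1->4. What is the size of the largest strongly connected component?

{0, 1, 2, 3, 4, 5, 6} are all mutually reachable — one SCC of size 7.
The largest has 7 vertices.

7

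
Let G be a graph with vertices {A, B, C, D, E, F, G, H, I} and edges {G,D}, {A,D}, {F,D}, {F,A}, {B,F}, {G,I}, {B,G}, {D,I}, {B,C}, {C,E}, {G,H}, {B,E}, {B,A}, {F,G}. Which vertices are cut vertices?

Removing B increases the component count from 1 to 2, so B is a cut vertex.
Removing G increases the component count from 1 to 2, so G is a cut vertex.
By contrast removing E leaves 1 component; it is not a cut vertex. No other vertex is a cut vertex either.

B, G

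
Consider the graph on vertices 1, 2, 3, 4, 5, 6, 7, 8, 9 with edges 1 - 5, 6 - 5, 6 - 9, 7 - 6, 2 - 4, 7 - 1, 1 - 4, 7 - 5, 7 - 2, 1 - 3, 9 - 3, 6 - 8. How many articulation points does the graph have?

Removing 6 increases the component count from 1 to 2, so 6 is a cut vertex.
By contrast removing 4 leaves 1 component; it is not a cut vertex. No other vertex is a cut vertex either.

1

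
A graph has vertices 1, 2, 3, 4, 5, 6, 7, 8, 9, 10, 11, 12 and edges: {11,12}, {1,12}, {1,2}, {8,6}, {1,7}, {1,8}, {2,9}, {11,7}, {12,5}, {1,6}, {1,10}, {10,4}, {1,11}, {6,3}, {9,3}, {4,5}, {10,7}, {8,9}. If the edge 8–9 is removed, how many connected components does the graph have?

1

8 and 9 are still connected via 8-1-2-9, so the component count stays at 1.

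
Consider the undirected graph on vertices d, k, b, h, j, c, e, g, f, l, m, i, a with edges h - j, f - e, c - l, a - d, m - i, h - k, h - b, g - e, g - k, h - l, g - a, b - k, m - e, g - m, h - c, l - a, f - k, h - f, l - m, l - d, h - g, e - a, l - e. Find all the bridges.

The edges on the cycle h-c-l-h are not bridges since each lies on that cycle.
But removing j - h disconnects j from h; removing m - i disconnects m from i — these are bridges.

h-j, i-m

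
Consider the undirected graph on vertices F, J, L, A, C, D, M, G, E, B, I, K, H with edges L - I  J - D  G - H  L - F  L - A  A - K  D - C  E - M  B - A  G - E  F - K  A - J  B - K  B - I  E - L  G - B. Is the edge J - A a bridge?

Yes

Removing J - A leaves no path between J and A: the component count goes from 1 to 2. So it is a bridge.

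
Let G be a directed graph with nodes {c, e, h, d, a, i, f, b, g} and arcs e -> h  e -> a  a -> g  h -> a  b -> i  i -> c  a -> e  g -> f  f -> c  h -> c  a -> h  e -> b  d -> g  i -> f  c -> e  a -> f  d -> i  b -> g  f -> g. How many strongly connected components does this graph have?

2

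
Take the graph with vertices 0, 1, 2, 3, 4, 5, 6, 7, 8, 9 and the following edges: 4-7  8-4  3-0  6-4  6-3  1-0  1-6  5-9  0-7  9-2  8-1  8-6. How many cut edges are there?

2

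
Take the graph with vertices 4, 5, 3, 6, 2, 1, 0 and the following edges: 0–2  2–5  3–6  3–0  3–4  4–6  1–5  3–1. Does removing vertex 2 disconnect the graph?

No

Deleting 2 leaves 1 component (was 1) (its neighbors 0, 5 remain connected to each other), so 2 is not a cut vertex.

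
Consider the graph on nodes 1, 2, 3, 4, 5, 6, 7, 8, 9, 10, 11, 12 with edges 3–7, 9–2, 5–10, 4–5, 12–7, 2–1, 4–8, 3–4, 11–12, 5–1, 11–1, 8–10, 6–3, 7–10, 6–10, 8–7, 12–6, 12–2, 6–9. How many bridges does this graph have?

The edges on the cycle 6-3-4-5-1-2-9-6 are not bridges since each lies on that cycle.
Every edge lies on some cycle, so there are no bridges.

0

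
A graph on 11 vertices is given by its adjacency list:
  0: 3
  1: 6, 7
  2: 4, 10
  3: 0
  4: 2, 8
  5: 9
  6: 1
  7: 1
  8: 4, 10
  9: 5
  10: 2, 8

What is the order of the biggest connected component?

Starting from 5 we can reach 5, 9. That is one component of size 2.
Starting from 0 we can reach 0, 3. That is one component of size 2.
Starting from 1 we can reach 1, 6, 7. That is one component of size 3.
Starting from 2 we can reach 2, 4, 8, 10. That is one component of size 4.
The largest has 4 vertices.

4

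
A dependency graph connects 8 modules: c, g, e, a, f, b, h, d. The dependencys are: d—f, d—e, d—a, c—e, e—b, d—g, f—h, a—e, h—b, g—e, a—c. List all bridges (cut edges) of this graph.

none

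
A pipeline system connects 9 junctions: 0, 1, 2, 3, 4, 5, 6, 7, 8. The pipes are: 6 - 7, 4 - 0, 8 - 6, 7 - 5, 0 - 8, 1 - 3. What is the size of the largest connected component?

2 is isolated — a component by itself.
Starting from 1 we can reach 1, 3. That is one component of size 2.
Starting from 0 we can reach 0, 4, 5, 6, 7, 8. That is one component of size 6.
The largest has 6 vertices.

6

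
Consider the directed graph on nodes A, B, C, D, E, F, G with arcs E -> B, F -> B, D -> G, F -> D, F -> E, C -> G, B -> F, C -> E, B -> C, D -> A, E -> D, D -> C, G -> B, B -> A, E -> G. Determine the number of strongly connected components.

{B, C, D, E, F, G} are all mutually reachable — one SCC of size 6.
{A} is an SCC by itself.
That gives 2 strongly connected components.

2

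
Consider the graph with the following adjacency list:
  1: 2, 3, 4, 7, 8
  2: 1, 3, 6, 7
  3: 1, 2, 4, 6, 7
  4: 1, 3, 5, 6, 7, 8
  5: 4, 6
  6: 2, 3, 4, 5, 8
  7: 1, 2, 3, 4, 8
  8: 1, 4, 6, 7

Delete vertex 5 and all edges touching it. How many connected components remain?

With 5 gone, the remaining components are: {1, 2, 3, 4, 6, 7, 8}.
That is 1 component.

1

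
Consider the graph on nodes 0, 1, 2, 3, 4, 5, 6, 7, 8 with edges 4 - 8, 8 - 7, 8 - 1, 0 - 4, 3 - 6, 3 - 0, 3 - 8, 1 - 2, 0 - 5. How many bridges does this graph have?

The edges on the cycle 3-0-4-8-3 are not bridges since each lies on that cycle.
But removing 0 - 5 disconnects 0 from 5; removing 3 - 6 disconnects 3 from 6; removing 8 - 7 disconnects 8 from 7; removing 8 - 1 disconnects 8 from 1 — these are bridges.
In total 5 edges are bridges.

5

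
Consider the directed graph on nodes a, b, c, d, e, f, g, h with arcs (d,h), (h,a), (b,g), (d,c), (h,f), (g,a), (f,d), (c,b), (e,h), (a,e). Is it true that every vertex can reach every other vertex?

Yes

From e we can reach every vertex (a, b, c, d, e, f, g, h), and every vertex can reach e (a, b, c, d, e, f, g, h). So the whole graph is one strongly connected component.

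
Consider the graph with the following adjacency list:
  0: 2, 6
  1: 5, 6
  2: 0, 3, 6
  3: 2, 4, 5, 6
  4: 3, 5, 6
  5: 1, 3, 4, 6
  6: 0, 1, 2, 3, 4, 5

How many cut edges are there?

The edges on the cycle 6-1-5-6 are not bridges since each lies on that cycle.
Every edge lies on some cycle, so there are no bridges.

0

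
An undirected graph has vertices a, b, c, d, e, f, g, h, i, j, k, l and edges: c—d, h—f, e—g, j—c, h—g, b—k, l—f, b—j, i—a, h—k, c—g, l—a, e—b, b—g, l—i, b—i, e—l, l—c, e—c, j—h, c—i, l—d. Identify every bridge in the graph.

The edges on the cycle e-l-i-c-j-b-e are not bridges since each lies on that cycle.
Every edge lies on some cycle, so there are no bridges.

none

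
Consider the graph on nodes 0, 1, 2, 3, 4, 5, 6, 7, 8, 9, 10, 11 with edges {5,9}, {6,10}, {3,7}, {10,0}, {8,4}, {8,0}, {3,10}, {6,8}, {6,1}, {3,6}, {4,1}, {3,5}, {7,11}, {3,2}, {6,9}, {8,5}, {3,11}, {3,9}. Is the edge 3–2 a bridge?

Yes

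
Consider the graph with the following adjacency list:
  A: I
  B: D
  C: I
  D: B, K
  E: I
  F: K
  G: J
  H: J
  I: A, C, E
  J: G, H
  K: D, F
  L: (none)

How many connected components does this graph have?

L is isolated — a component by itself.
Starting from G we can reach G, H, J. That is one component of size 3.
Starting from B we can reach B, D, F, K. That is one component of size 4.
Starting from A we can reach A, C, E, I. That is one component of size 4.
Total: 4 components.

4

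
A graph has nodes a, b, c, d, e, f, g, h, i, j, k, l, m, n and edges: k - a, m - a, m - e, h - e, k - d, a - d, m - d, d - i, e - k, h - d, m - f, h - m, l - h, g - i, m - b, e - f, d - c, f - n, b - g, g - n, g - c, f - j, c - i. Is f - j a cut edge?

Yes

Removing f - j leaves no path between f and j: the component count goes from 1 to 2. So it is a bridge.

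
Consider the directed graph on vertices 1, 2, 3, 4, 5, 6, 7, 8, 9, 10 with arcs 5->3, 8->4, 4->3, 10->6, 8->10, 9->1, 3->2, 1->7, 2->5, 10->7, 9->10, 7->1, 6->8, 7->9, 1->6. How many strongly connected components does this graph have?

{1, 6, 7, 8, 9, 10} are all mutually reachable — one SCC of size 6.
{2, 3, 5} are all mutually reachable — one SCC of size 3.
{4} is an SCC by itself.
That gives 3 strongly connected components.

3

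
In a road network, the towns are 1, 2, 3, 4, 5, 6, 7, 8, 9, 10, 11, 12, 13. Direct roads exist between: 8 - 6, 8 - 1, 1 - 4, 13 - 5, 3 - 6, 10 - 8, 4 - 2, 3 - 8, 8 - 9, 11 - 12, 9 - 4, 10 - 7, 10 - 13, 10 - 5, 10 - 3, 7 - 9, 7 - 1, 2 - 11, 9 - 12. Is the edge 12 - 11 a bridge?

No

After removing 12 - 11, the path 12-9-4-2-11 still connects them, so the edge is not a bridge.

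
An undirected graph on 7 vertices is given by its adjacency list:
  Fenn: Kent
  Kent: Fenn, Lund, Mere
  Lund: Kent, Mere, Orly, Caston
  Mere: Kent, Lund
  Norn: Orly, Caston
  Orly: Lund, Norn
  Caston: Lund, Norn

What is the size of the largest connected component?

Starting from Fenn we can reach Fenn, Kent, Lund, Mere, Norn, Orly, Caston. That is one component of size 7.
The largest has 7 vertices.

7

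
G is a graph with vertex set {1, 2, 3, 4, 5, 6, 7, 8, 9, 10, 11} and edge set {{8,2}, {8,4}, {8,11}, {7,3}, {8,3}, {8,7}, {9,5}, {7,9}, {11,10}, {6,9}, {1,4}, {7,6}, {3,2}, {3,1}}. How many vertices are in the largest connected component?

11

Starting from 1 we can reach 1, 2, 3, 4, 5, 6, 7, 8, 9, 10, 11. That is one component of size 11.
The largest has 11 vertices.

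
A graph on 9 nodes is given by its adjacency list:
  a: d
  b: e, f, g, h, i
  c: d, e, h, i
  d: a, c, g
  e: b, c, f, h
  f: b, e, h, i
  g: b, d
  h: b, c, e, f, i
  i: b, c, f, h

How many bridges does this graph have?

The edges on the cycle f-b-i-f are not bridges since each lies on that cycle.
But removing d-a disconnects d from a — this is a bridge.

1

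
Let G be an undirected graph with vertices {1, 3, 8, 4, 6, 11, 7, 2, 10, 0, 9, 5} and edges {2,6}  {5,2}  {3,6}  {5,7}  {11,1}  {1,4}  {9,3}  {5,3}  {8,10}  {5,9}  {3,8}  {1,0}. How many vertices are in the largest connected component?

Starting from 0 we can reach 0, 1, 4, 11. That is one component of size 4.
Starting from 2 we can reach 2, 3, 5, 6, 7, 8, 9, 10. That is one component of size 8.
The largest has 8 vertices.

8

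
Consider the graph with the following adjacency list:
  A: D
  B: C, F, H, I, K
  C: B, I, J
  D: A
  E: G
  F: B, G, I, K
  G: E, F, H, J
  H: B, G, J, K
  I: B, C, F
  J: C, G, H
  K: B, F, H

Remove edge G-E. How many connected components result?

3

Before removal there are 2 components.
G-E is a bridge — removing it separates G's side from E's side.
After removal: 3 components.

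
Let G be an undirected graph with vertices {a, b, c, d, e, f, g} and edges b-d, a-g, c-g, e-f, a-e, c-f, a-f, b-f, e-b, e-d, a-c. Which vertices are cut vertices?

Removing c, for instance, still leaves 1 component. No single vertex removal increases the component count — the graph has no articulation points.

none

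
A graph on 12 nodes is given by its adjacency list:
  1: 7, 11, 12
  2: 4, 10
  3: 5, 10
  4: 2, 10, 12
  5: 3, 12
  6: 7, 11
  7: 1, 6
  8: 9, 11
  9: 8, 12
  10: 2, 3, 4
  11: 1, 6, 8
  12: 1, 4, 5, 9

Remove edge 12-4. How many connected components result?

1

12 and 4 are still connected via 12-5-3-10-4, so the component count stays at 1.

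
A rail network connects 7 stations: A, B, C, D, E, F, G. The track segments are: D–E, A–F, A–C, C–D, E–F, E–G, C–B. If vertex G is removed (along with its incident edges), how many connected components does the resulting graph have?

1

With G gone, the remaining components are: {A, B, C, D, E, F}.
That is 1 component.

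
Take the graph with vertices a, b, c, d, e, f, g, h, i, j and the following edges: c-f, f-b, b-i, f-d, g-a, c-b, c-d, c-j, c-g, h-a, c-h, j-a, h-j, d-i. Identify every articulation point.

c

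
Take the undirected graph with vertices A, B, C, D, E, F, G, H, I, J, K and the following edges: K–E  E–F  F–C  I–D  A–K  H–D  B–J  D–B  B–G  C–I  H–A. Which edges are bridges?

The edges on the cycle H-A-K-E-F-C-I-D-H are not bridges since each lies on that cycle.
But removing B–J disconnects B from J; removing B–G disconnects B from G; removing B–D disconnects B from D — these are bridges.

B-D, B-G, B-J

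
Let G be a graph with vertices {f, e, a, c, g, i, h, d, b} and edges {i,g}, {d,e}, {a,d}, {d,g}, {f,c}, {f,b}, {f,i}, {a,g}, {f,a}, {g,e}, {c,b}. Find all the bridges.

The edges on the cycle f-c-b-f are not bridges since each lies on that cycle.
Every edge lies on some cycle, so there are no bridges.

none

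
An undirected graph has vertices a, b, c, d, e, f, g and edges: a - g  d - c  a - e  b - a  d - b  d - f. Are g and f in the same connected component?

From g we can reach a, b, c, d, e, f, g, which includes f.

Yes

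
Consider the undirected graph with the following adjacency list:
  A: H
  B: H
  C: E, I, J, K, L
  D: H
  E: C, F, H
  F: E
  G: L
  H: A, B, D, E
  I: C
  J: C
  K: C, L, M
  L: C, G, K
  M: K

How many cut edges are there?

The edges on the cycle L-K-C-L are not bridges since each lies on that cycle.
But removing D-H disconnects D from H; removing E-H disconnects E from H; removing L-G disconnects L from G; removing A-H disconnects A from H — these are bridges.
In total 10 edges are bridges.

10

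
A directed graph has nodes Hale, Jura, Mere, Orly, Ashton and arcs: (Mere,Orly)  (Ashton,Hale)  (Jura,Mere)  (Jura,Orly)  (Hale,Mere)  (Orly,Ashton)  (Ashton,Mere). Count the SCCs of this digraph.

2

{Hale, Mere, Orly, Ashton} are all mutually reachable — one SCC of size 4.
{Jura} is an SCC by itself.
That gives 2 strongly connected components.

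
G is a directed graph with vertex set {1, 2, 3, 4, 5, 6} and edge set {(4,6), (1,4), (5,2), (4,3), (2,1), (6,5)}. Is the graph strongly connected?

No

There is no directed path from 3 to 1, so the graph is not strongly connected.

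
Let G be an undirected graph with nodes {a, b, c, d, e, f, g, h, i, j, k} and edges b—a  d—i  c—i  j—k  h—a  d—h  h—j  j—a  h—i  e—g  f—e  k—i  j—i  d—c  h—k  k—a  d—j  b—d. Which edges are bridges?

e-f, e-g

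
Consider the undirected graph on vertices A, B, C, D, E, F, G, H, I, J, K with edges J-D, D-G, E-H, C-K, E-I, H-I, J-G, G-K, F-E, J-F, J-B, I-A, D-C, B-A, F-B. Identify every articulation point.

J

Removing J increases the component count from 1 to 2, so J is a cut vertex.
By contrast removing G leaves 1 component; it is not a cut vertex. No other vertex is a cut vertex either.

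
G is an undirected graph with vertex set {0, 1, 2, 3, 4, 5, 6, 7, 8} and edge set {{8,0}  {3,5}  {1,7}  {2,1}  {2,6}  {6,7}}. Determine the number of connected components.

4 is isolated — a component by itself.
Starting from 3 we can reach 3, 5. That is one component of size 2.
Starting from 0 we can reach 0, 8. That is one component of size 2.
Starting from 1 we can reach 1, 2, 6, 7. That is one component of size 4.
Total: 4 components.

4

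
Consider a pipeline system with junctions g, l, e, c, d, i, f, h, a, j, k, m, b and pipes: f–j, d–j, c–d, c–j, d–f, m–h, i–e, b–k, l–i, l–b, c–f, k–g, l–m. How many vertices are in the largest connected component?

a is isolated — a component by itself.
Starting from c we can reach c, d, f, j. That is one component of size 4.
Starting from b we can reach b, e, g, h, i, k, l, m. That is one component of size 8.
The largest has 8 vertices.

8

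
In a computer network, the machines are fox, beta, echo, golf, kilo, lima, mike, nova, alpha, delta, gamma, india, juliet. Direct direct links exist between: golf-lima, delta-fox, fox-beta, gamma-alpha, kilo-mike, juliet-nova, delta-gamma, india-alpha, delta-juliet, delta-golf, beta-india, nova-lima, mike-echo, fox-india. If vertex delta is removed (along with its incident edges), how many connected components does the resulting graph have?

3

With delta gone, the remaining components are: {echo, kilo, mike}; {golf, lima, nova, juliet}; {fox, beta, alpha, gamma, india}.
That is 3 components.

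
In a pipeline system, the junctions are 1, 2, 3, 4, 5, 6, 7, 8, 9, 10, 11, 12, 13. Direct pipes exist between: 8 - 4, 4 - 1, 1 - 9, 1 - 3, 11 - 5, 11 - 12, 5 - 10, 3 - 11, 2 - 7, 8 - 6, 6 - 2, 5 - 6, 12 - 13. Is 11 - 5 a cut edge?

After removing 11 - 5, the path 11-3-1-4-8-6-5 still connects them, so the edge is not a bridge.

No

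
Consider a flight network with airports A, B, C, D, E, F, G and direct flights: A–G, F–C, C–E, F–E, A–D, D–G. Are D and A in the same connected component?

From D we can reach A, D, G, which includes A.

Yes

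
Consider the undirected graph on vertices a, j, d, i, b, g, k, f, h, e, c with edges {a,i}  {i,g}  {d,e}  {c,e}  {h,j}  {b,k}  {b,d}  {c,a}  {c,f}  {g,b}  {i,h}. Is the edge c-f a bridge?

Removing c-f leaves no path between c and f: the component count goes from 1 to 2. So it is a bridge.

Yes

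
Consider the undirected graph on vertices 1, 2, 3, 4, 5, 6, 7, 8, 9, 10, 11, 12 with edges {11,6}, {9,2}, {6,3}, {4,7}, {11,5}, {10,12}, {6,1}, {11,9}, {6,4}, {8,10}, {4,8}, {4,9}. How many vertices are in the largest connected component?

12

Starting from 1 we can reach 1, 2, 3, 4, 5, 6, 7, 8, 9, 10, 11, 12. That is one component of size 12.
The largest has 12 vertices.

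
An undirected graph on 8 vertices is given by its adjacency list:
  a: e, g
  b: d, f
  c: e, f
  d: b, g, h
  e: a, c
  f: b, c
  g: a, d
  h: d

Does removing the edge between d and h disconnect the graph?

Removing d-h leaves no path between d and h: the component count goes from 1 to 2. So it is a bridge.

Yes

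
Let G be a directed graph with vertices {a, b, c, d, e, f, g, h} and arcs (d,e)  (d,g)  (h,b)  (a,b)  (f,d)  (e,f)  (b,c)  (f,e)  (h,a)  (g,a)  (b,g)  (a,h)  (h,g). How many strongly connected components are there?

3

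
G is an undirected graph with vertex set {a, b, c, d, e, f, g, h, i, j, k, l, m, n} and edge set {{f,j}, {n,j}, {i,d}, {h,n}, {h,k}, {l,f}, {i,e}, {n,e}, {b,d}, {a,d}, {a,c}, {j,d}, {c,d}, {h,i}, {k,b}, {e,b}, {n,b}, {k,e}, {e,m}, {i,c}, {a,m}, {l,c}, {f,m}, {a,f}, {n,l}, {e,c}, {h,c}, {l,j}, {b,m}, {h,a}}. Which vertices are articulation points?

Removing f, for instance, still leaves 2 components. No single vertex removal increases the component count — the graph has no articulation points.

none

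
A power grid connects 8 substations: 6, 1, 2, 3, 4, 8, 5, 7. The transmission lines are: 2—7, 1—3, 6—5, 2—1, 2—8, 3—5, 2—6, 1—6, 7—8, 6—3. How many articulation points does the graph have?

1

Removing 2 increases the component count from 2 to 3, so 2 is a cut vertex.
By contrast removing 1 leaves 2 components; it is not a cut vertex. No other vertex is a cut vertex either.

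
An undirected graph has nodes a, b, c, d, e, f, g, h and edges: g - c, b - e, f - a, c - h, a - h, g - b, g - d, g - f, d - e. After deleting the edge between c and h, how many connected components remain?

1

c and h are still connected via c-g-f-a-h, so the component count stays at 1.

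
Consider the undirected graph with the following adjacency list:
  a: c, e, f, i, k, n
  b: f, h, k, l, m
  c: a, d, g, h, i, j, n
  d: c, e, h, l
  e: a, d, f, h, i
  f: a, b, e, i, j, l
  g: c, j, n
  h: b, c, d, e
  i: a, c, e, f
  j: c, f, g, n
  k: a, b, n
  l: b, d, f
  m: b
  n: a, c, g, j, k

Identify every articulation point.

b

Removing b increases the component count from 1 to 2, so b is a cut vertex.
By contrast removing h leaves 1 component; it is not a cut vertex. No other vertex is a cut vertex either.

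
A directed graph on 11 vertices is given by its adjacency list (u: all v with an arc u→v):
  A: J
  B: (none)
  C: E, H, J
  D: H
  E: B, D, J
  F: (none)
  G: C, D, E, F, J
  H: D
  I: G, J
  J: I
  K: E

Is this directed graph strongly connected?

There is no directed path from E to K, so the graph is not strongly connected.

No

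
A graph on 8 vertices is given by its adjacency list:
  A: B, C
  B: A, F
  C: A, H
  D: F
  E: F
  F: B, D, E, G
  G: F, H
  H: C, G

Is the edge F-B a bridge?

After removing F-B, the path F-G-H-C-A-B still connects them, so the edge is not a bridge.

No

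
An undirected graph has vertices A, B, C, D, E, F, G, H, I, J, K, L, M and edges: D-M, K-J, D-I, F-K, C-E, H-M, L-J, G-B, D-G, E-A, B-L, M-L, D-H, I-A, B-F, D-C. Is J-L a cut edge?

No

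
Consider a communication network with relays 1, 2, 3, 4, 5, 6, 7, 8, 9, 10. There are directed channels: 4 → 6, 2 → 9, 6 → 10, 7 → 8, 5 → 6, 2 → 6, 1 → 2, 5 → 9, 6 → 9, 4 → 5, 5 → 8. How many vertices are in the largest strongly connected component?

1

{8} is an SCC by itself.
{5} is an SCC by itself.
{3} is an SCC by itself.
{10} is an SCC by itself.
{1} is an SCC by itself.
(and 5 more singleton SCCs)
The largest has 1 vertex.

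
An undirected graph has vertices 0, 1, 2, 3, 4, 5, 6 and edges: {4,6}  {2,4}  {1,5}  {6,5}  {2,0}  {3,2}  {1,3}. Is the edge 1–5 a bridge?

After removing 1–5, the path 1-3-2-4-6-5 still connects them, so the edge is not a bridge.

No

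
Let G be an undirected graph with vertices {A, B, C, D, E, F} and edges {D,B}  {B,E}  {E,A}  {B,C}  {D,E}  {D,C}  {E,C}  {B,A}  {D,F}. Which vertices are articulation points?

D

Removing D increases the component count from 1 to 2, so D is a cut vertex.
By contrast removing C leaves 1 component; it is not a cut vertex. No other vertex is a cut vertex either.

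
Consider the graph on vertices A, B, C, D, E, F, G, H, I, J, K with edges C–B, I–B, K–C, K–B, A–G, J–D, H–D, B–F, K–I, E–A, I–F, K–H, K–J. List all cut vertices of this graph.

A, K

Removing A increases the component count from 2 to 3, so A is a cut vertex.
Removing K increases the component count from 2 to 3, so K is a cut vertex.
By contrast removing I leaves 2 components; it is not a cut vertex. No other vertex is a cut vertex either.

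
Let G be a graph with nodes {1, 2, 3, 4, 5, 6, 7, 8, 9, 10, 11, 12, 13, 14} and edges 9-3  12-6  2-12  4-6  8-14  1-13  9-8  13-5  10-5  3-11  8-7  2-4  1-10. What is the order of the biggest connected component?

6

Starting from 2 we can reach 2, 4, 6, 12. That is one component of size 4.
Starting from 1 we can reach 1, 5, 10, 13. That is one component of size 4.
Starting from 3 we can reach 3, 7, 8, 9, 11, 14. That is one component of size 6.
The largest has 6 vertices.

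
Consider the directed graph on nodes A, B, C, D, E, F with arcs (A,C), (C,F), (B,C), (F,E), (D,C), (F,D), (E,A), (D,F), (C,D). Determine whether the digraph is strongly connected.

There is no directed path from A to B, so the graph is not strongly connected.

No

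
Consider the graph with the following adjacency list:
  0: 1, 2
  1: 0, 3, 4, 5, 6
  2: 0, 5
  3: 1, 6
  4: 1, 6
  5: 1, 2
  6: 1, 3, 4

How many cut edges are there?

0

The edges on the cycle 1-6-4-1 are not bridges since each lies on that cycle.
Every edge lies on some cycle, so there are no bridges.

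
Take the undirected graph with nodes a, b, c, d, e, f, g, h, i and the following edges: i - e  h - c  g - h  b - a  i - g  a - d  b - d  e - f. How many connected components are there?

2

Starting from a we can reach a, b, d. That is one component of size 3.
Starting from c we can reach c, e, f, g, h, i. That is one component of size 6.
Total: 2 components.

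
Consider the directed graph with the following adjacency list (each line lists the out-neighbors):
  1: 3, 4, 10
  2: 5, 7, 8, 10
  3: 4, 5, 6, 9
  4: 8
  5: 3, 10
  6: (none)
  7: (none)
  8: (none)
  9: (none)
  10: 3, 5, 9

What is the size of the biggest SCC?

3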